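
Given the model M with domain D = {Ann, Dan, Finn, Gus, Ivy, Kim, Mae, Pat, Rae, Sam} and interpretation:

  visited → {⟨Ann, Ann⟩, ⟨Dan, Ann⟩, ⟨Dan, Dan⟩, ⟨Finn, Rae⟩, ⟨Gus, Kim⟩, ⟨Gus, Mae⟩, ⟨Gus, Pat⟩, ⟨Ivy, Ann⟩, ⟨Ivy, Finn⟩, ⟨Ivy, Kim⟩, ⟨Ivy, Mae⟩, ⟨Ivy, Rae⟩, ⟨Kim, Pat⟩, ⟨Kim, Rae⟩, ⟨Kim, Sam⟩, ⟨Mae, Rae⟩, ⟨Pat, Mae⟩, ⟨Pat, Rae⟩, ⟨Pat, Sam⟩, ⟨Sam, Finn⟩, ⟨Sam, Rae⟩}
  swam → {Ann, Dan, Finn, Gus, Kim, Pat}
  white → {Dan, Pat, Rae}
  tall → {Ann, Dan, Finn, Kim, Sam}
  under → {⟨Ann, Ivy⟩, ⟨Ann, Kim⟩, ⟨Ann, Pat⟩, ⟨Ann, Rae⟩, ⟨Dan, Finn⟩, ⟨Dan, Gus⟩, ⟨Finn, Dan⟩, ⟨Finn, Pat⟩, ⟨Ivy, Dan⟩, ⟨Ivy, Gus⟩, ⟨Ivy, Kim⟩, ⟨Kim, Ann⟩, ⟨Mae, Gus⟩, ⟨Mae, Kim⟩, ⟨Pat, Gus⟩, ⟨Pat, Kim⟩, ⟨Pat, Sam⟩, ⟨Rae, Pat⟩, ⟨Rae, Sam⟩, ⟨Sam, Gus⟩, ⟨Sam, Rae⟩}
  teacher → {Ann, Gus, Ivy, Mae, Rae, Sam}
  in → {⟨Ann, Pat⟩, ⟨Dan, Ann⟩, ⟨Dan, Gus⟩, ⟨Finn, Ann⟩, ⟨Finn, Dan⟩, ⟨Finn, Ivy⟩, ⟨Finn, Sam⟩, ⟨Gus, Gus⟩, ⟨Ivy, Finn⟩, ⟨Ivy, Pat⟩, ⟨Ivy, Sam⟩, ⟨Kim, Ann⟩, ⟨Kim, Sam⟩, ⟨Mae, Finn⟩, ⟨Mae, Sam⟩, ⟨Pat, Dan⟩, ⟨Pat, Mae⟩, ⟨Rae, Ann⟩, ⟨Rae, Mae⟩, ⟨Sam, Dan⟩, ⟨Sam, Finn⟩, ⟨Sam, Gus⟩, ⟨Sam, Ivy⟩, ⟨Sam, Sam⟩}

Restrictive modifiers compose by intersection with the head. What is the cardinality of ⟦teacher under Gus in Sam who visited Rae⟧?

⟦under Gus⟧ = {x : ⟨x, Gus⟩ ∈ ⟦under⟧} = {Dan, Ivy, Mae, Pat, Sam}
⟦in Sam⟧ = {x : ⟨x, Sam⟩ ∈ ⟦in⟧} = {Finn, Ivy, Kim, Mae, Sam}
⟦who visited Rae⟧ = {x : ⟨x, Rae⟩ ∈ ⟦visited⟧} = {Finn, Ivy, Kim, Mae, Pat, Sam}
⟦teacher⟧ = {Ann, Gus, Ivy, Mae, Rae, Sam}
… ∩ ⟦under Gus⟧ = {Ann, Gus, Ivy, Mae, Rae, Sam} ∩ {Dan, Ivy, Mae, Pat, Sam} = {Ivy, Mae, Sam}
… ∩ ⟦in Sam⟧ = {Ivy, Mae, Sam} ∩ {Finn, Ivy, Kim, Mae, Sam} = {Ivy, Mae, Sam}
… ∩ ⟦who visited Rae⟧ = {Ivy, Mae, Sam} ∩ {Finn, Ivy, Kim, Mae, Pat, Sam} = {Ivy, Mae, Sam}
⟦teacher under Gus in Sam who visited Rae⟧ = {Ivy, Mae, Sam}, so the cardinality is 3.

3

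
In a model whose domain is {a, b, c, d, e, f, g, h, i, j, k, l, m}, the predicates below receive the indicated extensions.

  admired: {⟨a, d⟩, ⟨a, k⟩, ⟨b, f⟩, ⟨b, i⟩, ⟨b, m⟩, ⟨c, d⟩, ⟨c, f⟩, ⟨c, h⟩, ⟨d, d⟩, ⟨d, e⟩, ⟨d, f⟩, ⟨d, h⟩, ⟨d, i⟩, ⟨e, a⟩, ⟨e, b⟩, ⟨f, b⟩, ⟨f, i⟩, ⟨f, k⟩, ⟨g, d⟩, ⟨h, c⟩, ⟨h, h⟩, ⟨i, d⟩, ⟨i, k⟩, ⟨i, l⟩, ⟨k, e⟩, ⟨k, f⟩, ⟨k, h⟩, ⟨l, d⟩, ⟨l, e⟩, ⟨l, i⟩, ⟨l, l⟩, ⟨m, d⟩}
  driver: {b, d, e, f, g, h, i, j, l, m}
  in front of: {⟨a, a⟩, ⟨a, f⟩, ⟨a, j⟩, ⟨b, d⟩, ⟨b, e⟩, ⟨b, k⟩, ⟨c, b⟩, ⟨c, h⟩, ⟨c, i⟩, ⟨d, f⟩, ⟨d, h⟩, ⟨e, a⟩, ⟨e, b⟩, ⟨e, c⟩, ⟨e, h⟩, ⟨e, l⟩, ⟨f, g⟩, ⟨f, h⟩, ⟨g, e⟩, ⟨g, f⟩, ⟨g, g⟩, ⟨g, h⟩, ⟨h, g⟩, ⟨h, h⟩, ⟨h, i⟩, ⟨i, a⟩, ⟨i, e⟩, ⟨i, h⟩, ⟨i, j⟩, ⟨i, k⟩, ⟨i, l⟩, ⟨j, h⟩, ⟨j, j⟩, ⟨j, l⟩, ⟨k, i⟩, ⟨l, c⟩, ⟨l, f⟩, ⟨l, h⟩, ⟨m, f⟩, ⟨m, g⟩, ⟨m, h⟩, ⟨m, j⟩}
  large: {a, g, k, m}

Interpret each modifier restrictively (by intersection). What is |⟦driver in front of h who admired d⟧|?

⟦in front of h⟧ = {x : ⟨x, h⟩ ∈ ⟦in front of⟧} = {c, d, e, f, g, h, i, j, l, m}
⟦who admired d⟧ = {x : ⟨x, d⟩ ∈ ⟦admired⟧} = {a, c, d, g, i, l, m}
⟦driver⟧ = {b, d, e, f, g, h, i, j, l, m}
… ∩ ⟦in front of h⟧ = {b, d, e, f, g, h, i, j, l, m} ∩ {c, d, e, f, g, h, i, j, l, m} = {d, e, f, g, h, i, j, l, m}
… ∩ ⟦who admired d⟧ = {d, e, f, g, h, i, j, l, m} ∩ {a, c, d, g, i, l, m} = {d, g, i, l, m}
⟦driver in front of h who admired d⟧ = {d, g, i, l, m}, so the cardinality is 5.

5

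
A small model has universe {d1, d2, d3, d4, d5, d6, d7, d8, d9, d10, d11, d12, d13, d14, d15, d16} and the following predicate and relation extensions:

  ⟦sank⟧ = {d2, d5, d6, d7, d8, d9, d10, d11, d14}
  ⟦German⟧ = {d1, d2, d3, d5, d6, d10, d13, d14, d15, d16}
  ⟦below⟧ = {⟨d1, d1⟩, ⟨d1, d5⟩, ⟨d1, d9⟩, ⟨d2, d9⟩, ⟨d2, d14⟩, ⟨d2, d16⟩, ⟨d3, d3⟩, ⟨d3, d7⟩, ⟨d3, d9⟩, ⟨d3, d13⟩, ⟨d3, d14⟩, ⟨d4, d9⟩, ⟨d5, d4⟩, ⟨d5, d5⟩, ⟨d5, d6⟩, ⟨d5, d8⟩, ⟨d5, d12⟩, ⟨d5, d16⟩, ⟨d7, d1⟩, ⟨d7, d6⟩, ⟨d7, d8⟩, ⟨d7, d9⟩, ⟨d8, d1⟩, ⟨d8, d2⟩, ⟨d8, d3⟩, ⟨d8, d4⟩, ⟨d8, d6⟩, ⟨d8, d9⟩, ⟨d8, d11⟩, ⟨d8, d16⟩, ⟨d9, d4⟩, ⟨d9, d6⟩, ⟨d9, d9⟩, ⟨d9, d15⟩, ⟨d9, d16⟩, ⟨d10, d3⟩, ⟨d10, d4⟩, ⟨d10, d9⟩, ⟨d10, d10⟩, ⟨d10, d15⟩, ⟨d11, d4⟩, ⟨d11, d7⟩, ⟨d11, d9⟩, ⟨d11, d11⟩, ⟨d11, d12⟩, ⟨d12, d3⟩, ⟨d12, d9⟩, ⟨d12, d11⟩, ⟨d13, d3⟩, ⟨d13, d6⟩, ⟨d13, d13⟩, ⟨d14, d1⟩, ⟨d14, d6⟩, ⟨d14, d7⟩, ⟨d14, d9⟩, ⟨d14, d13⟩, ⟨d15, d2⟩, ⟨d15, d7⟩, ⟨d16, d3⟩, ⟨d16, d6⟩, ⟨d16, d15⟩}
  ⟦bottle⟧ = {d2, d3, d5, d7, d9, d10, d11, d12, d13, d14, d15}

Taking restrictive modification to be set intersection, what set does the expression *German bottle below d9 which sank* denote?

⟦below d9⟧ = {x : ⟨x, d9⟩ ∈ ⟦below⟧} = {d1, d2, d3, d4, d7, d8, d9, d10, d11, d12, d14}
⟦which sank⟧ = ⟦sank⟧ = {d2, d5, d6, d7, d8, d9, d10, d11, d14}
⟦bottle⟧ = {d2, d3, d5, d7, d9, d10, d11, d12, d13, d14, d15}
… ∩ ⟦below d9⟧ = {d2, d3, d5, d7, d9, d10, d11, d12, d13, d14, d15} ∩ {d1, d2, d3, d4, d7, d8, d9, d10, d11, d12, d14} = {d2, d3, d7, d9, d10, d11, d12, d14}
… ∩ ⟦which sank⟧ = {d2, d3, d7, d9, d10, d11, d12, d14} ∩ {d2, d5, d6, d7, d8, d9, d10, d11, d14} = {d2, d7, d9, d10, d11, d14}
… ∩ ⟦German⟧ = {d2, d7, d9, d10, d11, d14} ∩ {d1, d2, d3, d5, d6, d10, d13, d14, d15, d16} = {d2, d10, d14}
So ⟦German bottle below d9 which sank⟧ = {d2, d10, d14}.

{d2, d10, d14}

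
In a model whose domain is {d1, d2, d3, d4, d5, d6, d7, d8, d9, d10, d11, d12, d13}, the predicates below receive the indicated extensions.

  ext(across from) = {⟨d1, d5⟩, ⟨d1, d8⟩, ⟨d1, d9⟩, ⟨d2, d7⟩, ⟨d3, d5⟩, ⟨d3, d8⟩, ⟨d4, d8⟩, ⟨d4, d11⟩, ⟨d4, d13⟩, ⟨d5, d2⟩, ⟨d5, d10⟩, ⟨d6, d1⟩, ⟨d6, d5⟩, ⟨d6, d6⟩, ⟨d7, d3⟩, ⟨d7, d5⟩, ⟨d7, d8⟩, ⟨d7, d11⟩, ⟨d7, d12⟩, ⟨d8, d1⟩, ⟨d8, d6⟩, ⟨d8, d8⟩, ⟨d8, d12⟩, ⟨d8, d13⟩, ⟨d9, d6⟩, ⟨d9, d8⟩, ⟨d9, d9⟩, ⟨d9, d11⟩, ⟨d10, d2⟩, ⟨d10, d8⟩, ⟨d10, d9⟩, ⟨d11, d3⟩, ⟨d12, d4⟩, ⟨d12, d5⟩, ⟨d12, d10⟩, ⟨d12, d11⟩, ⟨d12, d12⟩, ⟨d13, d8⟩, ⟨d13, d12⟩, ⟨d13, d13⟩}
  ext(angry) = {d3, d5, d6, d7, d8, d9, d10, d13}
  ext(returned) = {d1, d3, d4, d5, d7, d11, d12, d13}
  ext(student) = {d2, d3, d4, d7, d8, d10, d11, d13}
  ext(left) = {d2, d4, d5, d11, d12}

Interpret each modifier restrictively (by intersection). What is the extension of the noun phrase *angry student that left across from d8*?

⟦that left⟧ = ⟦left⟧ = {d2, d4, d5, d11, d12}
⟦across from d8⟧ = {x : ⟨x, d8⟩ ∈ ⟦across from⟧} = {d1, d3, d4, d7, d8, d9, d10, d13}
⟦student⟧ = {d2, d3, d4, d7, d8, d10, d11, d13}
… ∩ ⟦that left⟧ = {d2, d3, d4, d7, d8, d10, d11, d13} ∩ {d2, d4, d5, d11, d12} = {d2, d4, d11}
… ∩ ⟦across from d8⟧ = {d2, d4, d11} ∩ {d1, d3, d4, d7, d8, d9, d10, d13} = {d4}
… ∩ ⟦angry⟧ = {d4} ∩ {d3, d5, d6, d7, d8, d9, d10, d13} = ∅
So ⟦angry student that left across from d8⟧ = { }.

{ }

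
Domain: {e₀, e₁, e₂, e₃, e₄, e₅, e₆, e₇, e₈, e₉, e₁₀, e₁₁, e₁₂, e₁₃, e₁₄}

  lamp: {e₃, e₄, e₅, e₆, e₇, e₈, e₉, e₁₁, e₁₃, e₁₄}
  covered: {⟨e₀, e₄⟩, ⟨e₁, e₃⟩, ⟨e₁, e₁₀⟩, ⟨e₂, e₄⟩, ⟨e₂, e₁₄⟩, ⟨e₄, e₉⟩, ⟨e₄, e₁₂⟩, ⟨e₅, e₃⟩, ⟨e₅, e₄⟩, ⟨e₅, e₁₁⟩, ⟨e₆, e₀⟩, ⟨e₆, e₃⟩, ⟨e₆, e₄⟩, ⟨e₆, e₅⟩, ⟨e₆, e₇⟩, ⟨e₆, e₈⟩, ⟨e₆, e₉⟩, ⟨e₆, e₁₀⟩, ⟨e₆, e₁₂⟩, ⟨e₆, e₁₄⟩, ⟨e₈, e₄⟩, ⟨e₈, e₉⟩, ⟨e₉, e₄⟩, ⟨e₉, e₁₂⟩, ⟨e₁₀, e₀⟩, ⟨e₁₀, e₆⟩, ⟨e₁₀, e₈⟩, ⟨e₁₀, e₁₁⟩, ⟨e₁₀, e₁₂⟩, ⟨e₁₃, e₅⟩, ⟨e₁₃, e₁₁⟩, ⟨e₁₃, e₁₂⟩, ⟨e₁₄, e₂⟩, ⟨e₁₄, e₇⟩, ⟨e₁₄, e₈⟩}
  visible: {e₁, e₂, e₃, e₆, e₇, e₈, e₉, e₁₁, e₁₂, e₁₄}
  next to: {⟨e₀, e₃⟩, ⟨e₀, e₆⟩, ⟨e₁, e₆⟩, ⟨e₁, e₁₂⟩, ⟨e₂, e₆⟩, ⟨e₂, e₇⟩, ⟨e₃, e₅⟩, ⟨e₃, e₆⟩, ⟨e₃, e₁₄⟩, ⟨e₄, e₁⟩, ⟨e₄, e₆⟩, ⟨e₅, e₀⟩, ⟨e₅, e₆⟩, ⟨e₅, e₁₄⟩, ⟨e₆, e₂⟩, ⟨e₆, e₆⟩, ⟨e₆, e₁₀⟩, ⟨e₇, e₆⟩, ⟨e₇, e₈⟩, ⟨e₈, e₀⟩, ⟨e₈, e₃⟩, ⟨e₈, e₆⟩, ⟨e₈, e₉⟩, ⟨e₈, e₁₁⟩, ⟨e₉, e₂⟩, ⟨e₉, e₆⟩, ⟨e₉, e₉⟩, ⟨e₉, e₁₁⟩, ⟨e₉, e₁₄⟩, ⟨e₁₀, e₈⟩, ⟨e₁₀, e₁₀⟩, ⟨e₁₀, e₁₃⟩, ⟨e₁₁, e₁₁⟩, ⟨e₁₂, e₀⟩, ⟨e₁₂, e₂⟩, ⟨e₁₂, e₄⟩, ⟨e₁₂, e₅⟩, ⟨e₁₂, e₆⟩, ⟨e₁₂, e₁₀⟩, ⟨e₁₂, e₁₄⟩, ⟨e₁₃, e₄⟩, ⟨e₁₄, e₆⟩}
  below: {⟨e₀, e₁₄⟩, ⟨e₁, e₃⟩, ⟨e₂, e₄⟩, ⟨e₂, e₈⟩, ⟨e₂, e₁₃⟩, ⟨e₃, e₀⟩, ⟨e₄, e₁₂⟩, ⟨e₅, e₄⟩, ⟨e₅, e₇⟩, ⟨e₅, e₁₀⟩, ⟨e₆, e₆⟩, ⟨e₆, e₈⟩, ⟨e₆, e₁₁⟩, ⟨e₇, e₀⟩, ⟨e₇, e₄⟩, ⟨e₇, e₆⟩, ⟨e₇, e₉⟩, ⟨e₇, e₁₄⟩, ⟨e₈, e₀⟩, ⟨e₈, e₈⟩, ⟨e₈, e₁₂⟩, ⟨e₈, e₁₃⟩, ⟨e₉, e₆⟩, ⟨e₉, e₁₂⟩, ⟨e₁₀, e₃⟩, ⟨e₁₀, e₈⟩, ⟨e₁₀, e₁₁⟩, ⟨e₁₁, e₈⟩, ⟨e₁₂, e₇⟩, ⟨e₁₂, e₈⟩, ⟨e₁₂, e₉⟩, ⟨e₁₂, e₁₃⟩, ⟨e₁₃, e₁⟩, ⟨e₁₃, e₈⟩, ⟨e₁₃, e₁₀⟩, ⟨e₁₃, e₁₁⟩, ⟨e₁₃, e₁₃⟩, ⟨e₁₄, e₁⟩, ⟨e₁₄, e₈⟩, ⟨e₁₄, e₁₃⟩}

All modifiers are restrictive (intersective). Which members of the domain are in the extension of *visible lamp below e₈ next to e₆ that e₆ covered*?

{e₈, e₁₄}

⟦below e₈⟧ = {x : ⟨x, e₈⟩ ∈ ⟦below⟧} = {e₂, e₆, e₈, e₁₀, e₁₁, e₁₂, e₁₃, e₁₄}
⟦next to e₆⟧ = {x : ⟨x, e₆⟩ ∈ ⟦next to⟧} = {e₀, e₁, e₂, e₃, e₄, e₅, e₆, e₇, e₈, e₉, e₁₂, e₁₄}
⟦that e₆ covered⟧ = {x : ⟨e₆, x⟩ ∈ ⟦covered⟧} = {e₀, e₃, e₄, e₅, e₇, e₈, e₉, e₁₀, e₁₂, e₁₄}
⟦lamp⟧ = {e₃, e₄, e₅, e₆, e₇, e₈, e₉, e₁₁, e₁₃, e₁₄}
… ∩ ⟦below e₈⟧ = {e₃, e₄, e₅, e₆, e₇, e₈, e₉, e₁₁, e₁₃, e₁₄} ∩ {e₂, e₆, e₈, e₁₀, e₁₁, e₁₂, e₁₃, e₁₄} = {e₆, e₈, e₁₁, e₁₃, e₁₄}
… ∩ ⟦next to e₆⟧ = {e₆, e₈, e₁₁, e₁₃, e₁₄} ∩ {e₀, e₁, e₂, e₃, e₄, e₅, e₆, e₇, e₈, e₉, e₁₂, e₁₄} = {e₆, e₈, e₁₄}
… ∩ ⟦that e₆ covered⟧ = {e₆, e₈, e₁₄} ∩ {e₀, e₃, e₄, e₅, e₇, e₈, e₉, e₁₀, e₁₂, e₁₄} = {e₈, e₁₄}
… ∩ ⟦visible⟧ = {e₈, e₁₄} ∩ {e₁, e₂, e₃, e₆, e₇, e₈, e₉, e₁₁, e₁₂, e₁₄} = {e₈, e₁₄}
So ⟦visible lamp below e₈ next to e₆ that e₆ covered⟧ = {e₈, e₁₄}.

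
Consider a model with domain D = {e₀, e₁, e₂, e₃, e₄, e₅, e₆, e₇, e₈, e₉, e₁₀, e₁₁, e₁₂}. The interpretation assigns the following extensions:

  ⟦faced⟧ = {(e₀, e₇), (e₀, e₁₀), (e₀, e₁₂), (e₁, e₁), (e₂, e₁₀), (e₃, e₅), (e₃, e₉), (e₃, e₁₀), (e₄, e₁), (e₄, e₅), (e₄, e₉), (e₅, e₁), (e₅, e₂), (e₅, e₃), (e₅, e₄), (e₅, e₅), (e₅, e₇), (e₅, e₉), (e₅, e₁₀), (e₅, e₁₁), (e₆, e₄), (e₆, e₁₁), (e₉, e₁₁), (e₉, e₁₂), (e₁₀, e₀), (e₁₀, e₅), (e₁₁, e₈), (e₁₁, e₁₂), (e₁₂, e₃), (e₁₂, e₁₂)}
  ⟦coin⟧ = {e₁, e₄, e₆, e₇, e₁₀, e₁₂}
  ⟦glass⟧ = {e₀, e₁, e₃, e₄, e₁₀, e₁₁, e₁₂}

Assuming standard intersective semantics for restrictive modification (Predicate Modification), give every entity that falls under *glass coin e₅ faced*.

{e₁, e₄, e₁₀}

⟦e₅ faced⟧ = {x : ⟨e₅, x⟩ ∈ ⟦faced⟧} = {e₁, e₂, e₃, e₄, e₅, e₇, e₉, e₁₀, e₁₁}
⟦coin⟧ = {e₁, e₄, e₆, e₇, e₁₀, e₁₂}
… ∩ ⟦e₅ faced⟧ = {e₁, e₄, e₆, e₇, e₁₀, e₁₂} ∩ {e₁, e₂, e₃, e₄, e₅, e₇, e₉, e₁₀, e₁₁} = {e₁, e₄, e₇, e₁₀}
… ∩ ⟦glass⟧ = {e₁, e₄, e₇, e₁₀} ∩ {e₀, e₁, e₃, e₄, e₁₀, e₁₁, e₁₂} = {e₁, e₄, e₁₀}
So ⟦glass coin e₅ faced⟧ = {e₁, e₄, e₁₀}.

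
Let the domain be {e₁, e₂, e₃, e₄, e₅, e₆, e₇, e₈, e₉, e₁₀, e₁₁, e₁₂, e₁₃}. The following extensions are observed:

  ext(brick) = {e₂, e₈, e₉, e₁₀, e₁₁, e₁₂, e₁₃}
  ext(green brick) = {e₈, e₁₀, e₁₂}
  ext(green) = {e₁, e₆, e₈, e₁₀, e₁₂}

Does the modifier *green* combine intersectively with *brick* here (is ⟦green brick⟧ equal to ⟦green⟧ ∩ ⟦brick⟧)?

⟦green⟧ ∩ ⟦brick⟧ = {e₁, e₆, e₈, e₁₀, e₁₂} ∩ {e₂, e₈, e₉, e₁₀, e₁₁, e₁₂, e₁₃} = {e₈, e₁₀, e₁₂}
Observed ⟦green brick⟧ = {e₈, e₁₀, e₁₂}.
These coincide, so the modifier is intersective here.

yes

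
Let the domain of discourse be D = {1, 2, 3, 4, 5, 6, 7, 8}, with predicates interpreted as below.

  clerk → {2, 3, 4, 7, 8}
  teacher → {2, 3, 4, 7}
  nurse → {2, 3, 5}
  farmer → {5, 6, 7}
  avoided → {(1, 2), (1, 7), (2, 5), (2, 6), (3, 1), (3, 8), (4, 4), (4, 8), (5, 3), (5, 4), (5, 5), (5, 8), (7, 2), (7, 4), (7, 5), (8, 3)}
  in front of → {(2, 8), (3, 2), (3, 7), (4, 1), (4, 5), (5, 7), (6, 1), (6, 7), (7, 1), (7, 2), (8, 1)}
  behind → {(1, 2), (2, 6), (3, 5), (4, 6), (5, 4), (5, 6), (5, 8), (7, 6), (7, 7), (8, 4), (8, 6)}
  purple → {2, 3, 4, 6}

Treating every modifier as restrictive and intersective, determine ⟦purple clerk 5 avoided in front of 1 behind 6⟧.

{4}

⟦5 avoided⟧ = {x : ⟨5, x⟩ ∈ ⟦avoided⟧} = {3, 4, 5, 8}
⟦in front of 1⟧ = {x : ⟨x, 1⟩ ∈ ⟦in front of⟧} = {4, 6, 7, 8}
⟦behind 6⟧ = {x : ⟨x, 6⟩ ∈ ⟦behind⟧} = {2, 4, 5, 7, 8}
⟦clerk⟧ = {2, 3, 4, 7, 8}
… ∩ ⟦5 avoided⟧ = {2, 3, 4, 7, 8} ∩ {3, 4, 5, 8} = {3, 4, 8}
… ∩ ⟦in front of 1⟧ = {3, 4, 8} ∩ {4, 6, 7, 8} = {4, 8}
… ∩ ⟦behind 6⟧ = {4, 8} ∩ {2, 4, 5, 7, 8} = {4, 8}
… ∩ ⟦purple⟧ = {4, 8} ∩ {2, 3, 4, 6} = {4}
So ⟦purple clerk 5 avoided in front of 1 behind 6⟧ = {4}.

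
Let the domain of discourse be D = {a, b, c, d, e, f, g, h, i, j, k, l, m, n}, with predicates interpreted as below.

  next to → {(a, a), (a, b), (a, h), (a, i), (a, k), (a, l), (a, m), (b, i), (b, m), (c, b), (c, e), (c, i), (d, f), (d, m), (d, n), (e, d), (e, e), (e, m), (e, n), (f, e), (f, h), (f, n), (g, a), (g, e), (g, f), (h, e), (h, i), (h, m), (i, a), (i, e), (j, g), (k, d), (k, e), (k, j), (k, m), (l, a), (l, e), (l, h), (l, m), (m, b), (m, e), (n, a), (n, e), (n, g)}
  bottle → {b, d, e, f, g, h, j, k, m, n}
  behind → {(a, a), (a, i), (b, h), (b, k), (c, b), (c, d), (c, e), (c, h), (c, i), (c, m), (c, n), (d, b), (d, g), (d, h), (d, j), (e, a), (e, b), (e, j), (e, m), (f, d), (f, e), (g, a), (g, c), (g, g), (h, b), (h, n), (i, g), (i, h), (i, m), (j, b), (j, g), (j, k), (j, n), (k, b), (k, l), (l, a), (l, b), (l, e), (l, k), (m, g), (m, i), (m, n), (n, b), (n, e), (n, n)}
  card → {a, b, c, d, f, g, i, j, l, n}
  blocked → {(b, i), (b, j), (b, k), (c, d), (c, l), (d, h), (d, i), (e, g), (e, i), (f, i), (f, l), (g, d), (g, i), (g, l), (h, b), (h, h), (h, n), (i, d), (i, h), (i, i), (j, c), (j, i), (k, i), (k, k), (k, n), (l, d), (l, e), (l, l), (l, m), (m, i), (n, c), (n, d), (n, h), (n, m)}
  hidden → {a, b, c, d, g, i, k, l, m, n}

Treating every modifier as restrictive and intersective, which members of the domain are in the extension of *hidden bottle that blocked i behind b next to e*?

{k}

⟦that blocked i⟧ = {x : ⟨x, i⟩ ∈ ⟦blocked⟧} = {b, d, e, f, g, i, j, k, m}
⟦behind b⟧ = {x : ⟨x, b⟩ ∈ ⟦behind⟧} = {c, d, e, h, j, k, l, n}
⟦next to e⟧ = {x : ⟨x, e⟩ ∈ ⟦next to⟧} = {c, e, f, g, h, i, k, l, m, n}
⟦bottle⟧ = {b, d, e, f, g, h, j, k, m, n}
… ∩ ⟦that blocked i⟧ = {b, d, e, f, g, h, j, k, m, n} ∩ {b, d, e, f, g, i, j, k, m} = {b, d, e, f, g, j, k, m}
… ∩ ⟦behind b⟧ = {b, d, e, f, g, j, k, m} ∩ {c, d, e, h, j, k, l, n} = {d, e, j, k}
… ∩ ⟦next to e⟧ = {d, e, j, k} ∩ {c, e, f, g, h, i, k, l, m, n} = {e, k}
… ∩ ⟦hidden⟧ = {e, k} ∩ {a, b, c, d, g, i, k, l, m, n} = {k}
So ⟦hidden bottle that blocked i behind b next to e⟧ = {k}.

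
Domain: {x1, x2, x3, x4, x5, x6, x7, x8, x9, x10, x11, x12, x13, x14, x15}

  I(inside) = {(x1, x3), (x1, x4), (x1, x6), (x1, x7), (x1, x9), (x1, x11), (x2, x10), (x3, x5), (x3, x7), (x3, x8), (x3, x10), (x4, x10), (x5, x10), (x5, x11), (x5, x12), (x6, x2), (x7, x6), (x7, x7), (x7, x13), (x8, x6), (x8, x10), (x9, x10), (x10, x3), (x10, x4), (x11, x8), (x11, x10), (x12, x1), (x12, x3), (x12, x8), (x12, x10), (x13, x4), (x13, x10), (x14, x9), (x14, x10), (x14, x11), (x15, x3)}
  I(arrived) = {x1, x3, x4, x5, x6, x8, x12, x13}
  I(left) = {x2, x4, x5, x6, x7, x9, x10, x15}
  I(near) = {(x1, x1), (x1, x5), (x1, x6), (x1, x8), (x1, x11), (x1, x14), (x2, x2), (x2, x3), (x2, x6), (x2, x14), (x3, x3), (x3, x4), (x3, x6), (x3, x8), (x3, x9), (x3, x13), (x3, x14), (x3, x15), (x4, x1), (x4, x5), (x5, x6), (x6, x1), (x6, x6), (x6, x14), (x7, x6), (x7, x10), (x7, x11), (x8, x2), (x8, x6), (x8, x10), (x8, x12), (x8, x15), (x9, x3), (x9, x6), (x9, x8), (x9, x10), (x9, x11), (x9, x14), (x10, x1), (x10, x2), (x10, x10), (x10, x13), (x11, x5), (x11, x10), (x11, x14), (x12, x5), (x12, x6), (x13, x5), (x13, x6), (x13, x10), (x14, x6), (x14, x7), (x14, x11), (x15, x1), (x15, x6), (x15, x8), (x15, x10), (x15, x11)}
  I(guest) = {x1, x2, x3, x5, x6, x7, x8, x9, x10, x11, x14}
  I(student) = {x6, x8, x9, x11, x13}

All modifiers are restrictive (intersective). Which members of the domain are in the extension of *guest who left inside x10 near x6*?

⟦who left⟧ = ⟦left⟧ = {x2, x4, x5, x6, x7, x9, x10, x15}
⟦inside x10⟧ = {x : ⟨x, x10⟩ ∈ ⟦inside⟧} = {x2, x3, x4, x5, x8, x9, x11, x12, x13, x14}
⟦near x6⟧ = {x : ⟨x, x6⟩ ∈ ⟦near⟧} = {x1, x2, x3, x5, x6, x7, x8, x9, x12, x13, x14, x15}
⟦guest⟧ = {x1, x2, x3, x5, x6, x7, x8, x9, x10, x11, x14}
… ∩ ⟦who left⟧ = {x1, x2, x3, x5, x6, x7, x8, x9, x10, x11, x14} ∩ {x2, x4, x5, x6, x7, x9, x10, x15} = {x2, x5, x6, x7, x9, x10}
… ∩ ⟦inside x10⟧ = {x2, x5, x6, x7, x9, x10} ∩ {x2, x3, x4, x5, x8, x9, x11, x12, x13, x14} = {x2, x5, x9}
… ∩ ⟦near x6⟧ = {x2, x5, x9} ∩ {x1, x2, x3, x5, x6, x7, x8, x9, x12, x13, x14, x15} = {x2, x5, x9}
So ⟦guest who left inside x10 near x6⟧ = {x2, x5, x9}.

{x2, x5, x9}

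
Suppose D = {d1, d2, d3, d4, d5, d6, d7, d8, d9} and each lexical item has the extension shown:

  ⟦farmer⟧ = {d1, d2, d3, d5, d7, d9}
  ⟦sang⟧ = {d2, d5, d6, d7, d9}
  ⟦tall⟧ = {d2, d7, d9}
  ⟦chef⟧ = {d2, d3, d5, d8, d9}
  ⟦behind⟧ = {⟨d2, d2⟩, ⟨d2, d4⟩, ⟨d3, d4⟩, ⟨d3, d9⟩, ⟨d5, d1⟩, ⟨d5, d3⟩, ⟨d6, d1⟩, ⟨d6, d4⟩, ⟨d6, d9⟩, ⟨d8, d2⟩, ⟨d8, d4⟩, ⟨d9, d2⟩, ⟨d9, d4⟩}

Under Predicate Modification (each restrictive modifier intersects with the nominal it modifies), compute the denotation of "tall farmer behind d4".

⟦behind d4⟧ = {x : ⟨x, d4⟩ ∈ ⟦behind⟧} = {d2, d3, d6, d8, d9}
⟦farmer⟧ = {d1, d2, d3, d5, d7, d9}
… ∩ ⟦behind d4⟧ = {d1, d2, d3, d5, d7, d9} ∩ {d2, d3, d6, d8, d9} = {d2, d3, d9}
… ∩ ⟦tall⟧ = {d2, d3, d9} ∩ {d2, d7, d9} = {d2, d9}
So ⟦tall farmer behind d4⟧ = {d2, d9}.

{d2, d9}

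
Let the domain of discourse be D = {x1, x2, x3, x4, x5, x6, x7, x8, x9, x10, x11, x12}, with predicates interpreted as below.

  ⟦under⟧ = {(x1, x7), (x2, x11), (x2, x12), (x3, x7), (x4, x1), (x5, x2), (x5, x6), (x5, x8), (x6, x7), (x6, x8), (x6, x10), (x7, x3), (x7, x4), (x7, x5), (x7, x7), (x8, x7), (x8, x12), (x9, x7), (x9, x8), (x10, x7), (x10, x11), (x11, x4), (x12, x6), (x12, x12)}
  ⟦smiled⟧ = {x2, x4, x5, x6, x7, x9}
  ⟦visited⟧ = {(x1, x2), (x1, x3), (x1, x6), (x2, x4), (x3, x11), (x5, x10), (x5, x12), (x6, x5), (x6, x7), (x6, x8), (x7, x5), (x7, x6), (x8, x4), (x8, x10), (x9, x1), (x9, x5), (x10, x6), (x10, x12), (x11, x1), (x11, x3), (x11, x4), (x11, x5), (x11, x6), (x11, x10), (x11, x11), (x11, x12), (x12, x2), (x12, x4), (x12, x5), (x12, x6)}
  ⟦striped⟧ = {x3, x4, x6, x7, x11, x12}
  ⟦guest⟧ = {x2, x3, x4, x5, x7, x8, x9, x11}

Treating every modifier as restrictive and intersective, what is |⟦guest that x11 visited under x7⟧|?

⟦that x11 visited⟧ = {x : ⟨x11, x⟩ ∈ ⟦visited⟧} = {x1, x3, x4, x5, x6, x10, x11, x12}
⟦under x7⟧ = {x : ⟨x, x7⟩ ∈ ⟦under⟧} = {x1, x3, x6, x7, x8, x9, x10}
⟦guest⟧ = {x2, x3, x4, x5, x7, x8, x9, x11}
… ∩ ⟦that x11 visited⟧ = {x2, x3, x4, x5, x7, x8, x9, x11} ∩ {x1, x3, x4, x5, x6, x10, x11, x12} = {x3, x4, x5, x11}
… ∩ ⟦under x7⟧ = {x3, x4, x5, x11} ∩ {x1, x3, x6, x7, x8, x9, x10} = {x3}
⟦guest that x11 visited under x7⟧ = {x3}, so the cardinality is 1.

1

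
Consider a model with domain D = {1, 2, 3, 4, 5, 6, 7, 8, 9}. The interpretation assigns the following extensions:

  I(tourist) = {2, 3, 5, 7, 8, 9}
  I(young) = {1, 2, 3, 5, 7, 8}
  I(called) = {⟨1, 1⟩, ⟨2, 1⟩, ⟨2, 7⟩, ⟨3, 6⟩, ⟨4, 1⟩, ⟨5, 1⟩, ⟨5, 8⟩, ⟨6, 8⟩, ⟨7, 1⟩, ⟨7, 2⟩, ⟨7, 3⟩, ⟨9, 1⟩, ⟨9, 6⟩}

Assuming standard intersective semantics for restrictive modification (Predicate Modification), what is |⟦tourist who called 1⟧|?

⟦who called 1⟧ = {x : ⟨x, 1⟩ ∈ ⟦called⟧} = {1, 2, 4, 5, 7, 9}
⟦tourist⟧ = {2, 3, 5, 7, 8, 9}
… ∩ ⟦who called 1⟧ = {2, 3, 5, 7, 8, 9} ∩ {1, 2, 4, 5, 7, 9} = {2, 5, 7, 9}
⟦tourist who called 1⟧ = {2, 5, 7, 9}, so the cardinality is 4.

4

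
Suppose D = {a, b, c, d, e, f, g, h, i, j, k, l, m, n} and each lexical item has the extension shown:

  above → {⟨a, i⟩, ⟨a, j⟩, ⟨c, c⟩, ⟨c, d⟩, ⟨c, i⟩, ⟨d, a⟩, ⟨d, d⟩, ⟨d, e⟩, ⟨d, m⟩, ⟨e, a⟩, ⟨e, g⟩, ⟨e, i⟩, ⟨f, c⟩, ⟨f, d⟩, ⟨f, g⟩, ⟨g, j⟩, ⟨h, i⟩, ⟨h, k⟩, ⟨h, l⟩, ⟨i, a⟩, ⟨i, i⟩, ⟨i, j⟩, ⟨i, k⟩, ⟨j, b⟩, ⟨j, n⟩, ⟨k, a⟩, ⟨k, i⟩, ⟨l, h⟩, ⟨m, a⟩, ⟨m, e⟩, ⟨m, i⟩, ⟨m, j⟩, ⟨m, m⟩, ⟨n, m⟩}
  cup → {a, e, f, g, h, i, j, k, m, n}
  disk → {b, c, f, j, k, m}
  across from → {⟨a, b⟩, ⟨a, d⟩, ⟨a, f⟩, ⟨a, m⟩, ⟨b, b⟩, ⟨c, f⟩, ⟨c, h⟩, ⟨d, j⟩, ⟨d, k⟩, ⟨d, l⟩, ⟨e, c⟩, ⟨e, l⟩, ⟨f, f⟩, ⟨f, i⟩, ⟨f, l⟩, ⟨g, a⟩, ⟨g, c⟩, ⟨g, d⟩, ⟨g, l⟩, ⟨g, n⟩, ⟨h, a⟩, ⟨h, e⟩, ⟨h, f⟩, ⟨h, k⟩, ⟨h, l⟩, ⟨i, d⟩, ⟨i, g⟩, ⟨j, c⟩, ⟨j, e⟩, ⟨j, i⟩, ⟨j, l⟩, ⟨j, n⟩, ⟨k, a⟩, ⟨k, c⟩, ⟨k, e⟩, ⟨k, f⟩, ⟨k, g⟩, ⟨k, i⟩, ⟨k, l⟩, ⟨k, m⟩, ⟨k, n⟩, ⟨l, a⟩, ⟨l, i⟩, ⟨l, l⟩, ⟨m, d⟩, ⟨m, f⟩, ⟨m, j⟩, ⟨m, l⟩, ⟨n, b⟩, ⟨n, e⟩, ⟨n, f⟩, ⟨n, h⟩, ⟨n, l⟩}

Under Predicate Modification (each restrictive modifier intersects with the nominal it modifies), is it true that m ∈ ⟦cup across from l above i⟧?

yes

⟦across from l⟧ = {x : ⟨x, l⟩ ∈ ⟦across from⟧} = {d, e, f, g, h, j, k, l, m, n}
⟦above i⟧ = {x : ⟨x, i⟩ ∈ ⟦above⟧} = {a, c, e, h, i, k, m}
⟦cup⟧ = {a, e, f, g, h, i, j, k, m, n}
… ∩ ⟦across from l⟧ = {a, e, f, g, h, i, j, k, m, n} ∩ {d, e, f, g, h, j, k, l, m, n} = {e, f, g, h, j, k, m, n}
… ∩ ⟦above i⟧ = {e, f, g, h, j, k, m, n} ∩ {a, c, e, h, i, k, m} = {e, h, k, m}
⟦cup across from l above i⟧ = {e, h, k, m}; m ∈ this set.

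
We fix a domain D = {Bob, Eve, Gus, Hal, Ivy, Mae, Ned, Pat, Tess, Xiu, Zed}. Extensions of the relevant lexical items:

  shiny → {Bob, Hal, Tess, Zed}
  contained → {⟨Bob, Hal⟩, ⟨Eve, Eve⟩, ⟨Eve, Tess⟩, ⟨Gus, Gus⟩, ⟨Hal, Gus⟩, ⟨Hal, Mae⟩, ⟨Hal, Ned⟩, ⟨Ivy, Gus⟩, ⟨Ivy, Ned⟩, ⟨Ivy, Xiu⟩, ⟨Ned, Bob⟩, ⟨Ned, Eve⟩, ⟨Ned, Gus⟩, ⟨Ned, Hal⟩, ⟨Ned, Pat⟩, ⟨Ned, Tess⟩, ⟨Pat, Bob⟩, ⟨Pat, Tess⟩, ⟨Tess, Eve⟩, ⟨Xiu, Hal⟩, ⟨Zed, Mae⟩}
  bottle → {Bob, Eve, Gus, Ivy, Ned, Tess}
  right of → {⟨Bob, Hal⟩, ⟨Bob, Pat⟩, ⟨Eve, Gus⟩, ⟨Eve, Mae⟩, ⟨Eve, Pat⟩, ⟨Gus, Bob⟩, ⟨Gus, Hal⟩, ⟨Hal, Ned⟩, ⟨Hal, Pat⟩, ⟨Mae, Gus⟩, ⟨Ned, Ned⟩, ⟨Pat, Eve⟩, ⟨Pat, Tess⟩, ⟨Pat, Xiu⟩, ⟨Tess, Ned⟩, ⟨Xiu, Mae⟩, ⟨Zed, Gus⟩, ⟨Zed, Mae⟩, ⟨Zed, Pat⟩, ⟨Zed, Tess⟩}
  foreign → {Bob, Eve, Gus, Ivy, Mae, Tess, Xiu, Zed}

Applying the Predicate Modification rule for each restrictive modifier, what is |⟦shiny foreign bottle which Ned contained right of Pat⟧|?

1

⟦which Ned contained⟧ = {x : ⟨Ned, x⟩ ∈ ⟦contained⟧} = {Bob, Eve, Gus, Hal, Pat, Tess}
⟦right of Pat⟧ = {x : ⟨x, Pat⟩ ∈ ⟦right of⟧} = {Bob, Eve, Hal, Zed}
⟦bottle⟧ = {Bob, Eve, Gus, Ivy, Ned, Tess}
… ∩ ⟦which Ned contained⟧ = {Bob, Eve, Gus, Ivy, Ned, Tess} ∩ {Bob, Eve, Gus, Hal, Pat, Tess} = {Bob, Eve, Gus, Tess}
… ∩ ⟦right of Pat⟧ = {Bob, Eve, Gus, Tess} ∩ {Bob, Eve, Hal, Zed} = {Bob, Eve}
… ∩ ⟦shiny⟧ = {Bob, Eve} ∩ {Bob, Hal, Tess, Zed} = {Bob}
… ∩ ⟦foreign⟧ = {Bob} ∩ {Bob, Eve, Gus, Ivy, Mae, Tess, Xiu, Zed} = {Bob}
⟦shiny foreign bottle which Ned contained right of Pat⟧ = {Bob}, so the cardinality is 1.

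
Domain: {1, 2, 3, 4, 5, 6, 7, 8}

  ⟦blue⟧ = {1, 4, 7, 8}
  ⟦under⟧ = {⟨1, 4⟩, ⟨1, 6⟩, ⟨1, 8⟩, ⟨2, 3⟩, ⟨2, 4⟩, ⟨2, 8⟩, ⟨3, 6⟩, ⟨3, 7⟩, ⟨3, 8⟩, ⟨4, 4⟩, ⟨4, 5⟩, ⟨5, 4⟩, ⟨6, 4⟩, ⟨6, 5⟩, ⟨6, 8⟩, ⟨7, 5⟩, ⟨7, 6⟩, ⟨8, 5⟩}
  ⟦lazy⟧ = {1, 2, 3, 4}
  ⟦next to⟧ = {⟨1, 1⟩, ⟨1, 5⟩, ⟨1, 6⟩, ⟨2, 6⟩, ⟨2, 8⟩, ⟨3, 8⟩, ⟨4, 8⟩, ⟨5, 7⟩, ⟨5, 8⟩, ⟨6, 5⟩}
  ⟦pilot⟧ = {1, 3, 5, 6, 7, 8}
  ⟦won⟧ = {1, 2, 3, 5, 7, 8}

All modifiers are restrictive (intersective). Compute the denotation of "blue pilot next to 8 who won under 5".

∅

⟦next to 8⟧ = {x : ⟨x, 8⟩ ∈ ⟦next to⟧} = {2, 3, 4, 5}
⟦who won⟧ = ⟦won⟧ = {1, 2, 3, 5, 7, 8}
⟦under 5⟧ = {x : ⟨x, 5⟩ ∈ ⟦under⟧} = {4, 6, 7, 8}
⟦pilot⟧ = {1, 3, 5, 6, 7, 8}
… ∩ ⟦next to 8⟧ = {1, 3, 5, 6, 7, 8} ∩ {2, 3, 4, 5} = {3, 5}
… ∩ ⟦who won⟧ = {3, 5} ∩ {1, 2, 3, 5, 7, 8} = {3, 5}
… ∩ ⟦under 5⟧ = {3, 5} ∩ {4, 6, 7, 8} = ∅
… ∩ ⟦blue⟧ = ∅ ∩ {1, 4, 7, 8} = ∅
So ⟦blue pilot next to 8 who won under 5⟧ = ∅.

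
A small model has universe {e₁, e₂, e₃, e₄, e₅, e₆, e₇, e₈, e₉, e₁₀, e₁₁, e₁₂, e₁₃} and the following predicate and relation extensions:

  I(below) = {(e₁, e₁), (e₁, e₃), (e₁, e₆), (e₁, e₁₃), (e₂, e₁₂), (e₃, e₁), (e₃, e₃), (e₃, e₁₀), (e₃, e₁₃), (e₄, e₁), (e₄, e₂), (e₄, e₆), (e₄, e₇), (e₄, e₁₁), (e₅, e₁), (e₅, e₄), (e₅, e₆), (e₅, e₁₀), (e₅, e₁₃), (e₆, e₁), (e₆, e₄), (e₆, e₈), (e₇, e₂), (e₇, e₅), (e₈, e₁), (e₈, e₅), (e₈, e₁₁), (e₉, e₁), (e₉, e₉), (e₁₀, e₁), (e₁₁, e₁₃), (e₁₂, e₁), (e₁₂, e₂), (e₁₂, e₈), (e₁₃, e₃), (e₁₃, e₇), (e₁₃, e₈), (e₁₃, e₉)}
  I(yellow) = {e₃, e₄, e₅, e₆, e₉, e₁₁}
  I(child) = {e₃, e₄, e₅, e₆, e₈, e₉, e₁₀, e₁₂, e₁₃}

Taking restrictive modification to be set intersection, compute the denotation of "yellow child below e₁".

{e₃, e₄, e₅, e₆, e₉}

⟦below e₁⟧ = {x : ⟨x, e₁⟩ ∈ ⟦below⟧} = {e₁, e₃, e₄, e₅, e₆, e₈, e₉, e₁₀, e₁₂}
⟦child⟧ = {e₃, e₄, e₅, e₆, e₈, e₉, e₁₀, e₁₂, e₁₃}
… ∩ ⟦below e₁⟧ = {e₃, e₄, e₅, e₆, e₈, e₉, e₁₀, e₁₂, e₁₃} ∩ {e₁, e₃, e₄, e₅, e₆, e₈, e₉, e₁₀, e₁₂} = {e₃, e₄, e₅, e₆, e₈, e₉, e₁₀, e₁₂}
… ∩ ⟦yellow⟧ = {e₃, e₄, e₅, e₆, e₈, e₉, e₁₀, e₁₂} ∩ {e₃, e₄, e₅, e₆, e₉, e₁₁} = {e₃, e₄, e₅, e₆, e₉}
So ⟦yellow child below e₁⟧ = {e₃, e₄, e₅, e₆, e₉}.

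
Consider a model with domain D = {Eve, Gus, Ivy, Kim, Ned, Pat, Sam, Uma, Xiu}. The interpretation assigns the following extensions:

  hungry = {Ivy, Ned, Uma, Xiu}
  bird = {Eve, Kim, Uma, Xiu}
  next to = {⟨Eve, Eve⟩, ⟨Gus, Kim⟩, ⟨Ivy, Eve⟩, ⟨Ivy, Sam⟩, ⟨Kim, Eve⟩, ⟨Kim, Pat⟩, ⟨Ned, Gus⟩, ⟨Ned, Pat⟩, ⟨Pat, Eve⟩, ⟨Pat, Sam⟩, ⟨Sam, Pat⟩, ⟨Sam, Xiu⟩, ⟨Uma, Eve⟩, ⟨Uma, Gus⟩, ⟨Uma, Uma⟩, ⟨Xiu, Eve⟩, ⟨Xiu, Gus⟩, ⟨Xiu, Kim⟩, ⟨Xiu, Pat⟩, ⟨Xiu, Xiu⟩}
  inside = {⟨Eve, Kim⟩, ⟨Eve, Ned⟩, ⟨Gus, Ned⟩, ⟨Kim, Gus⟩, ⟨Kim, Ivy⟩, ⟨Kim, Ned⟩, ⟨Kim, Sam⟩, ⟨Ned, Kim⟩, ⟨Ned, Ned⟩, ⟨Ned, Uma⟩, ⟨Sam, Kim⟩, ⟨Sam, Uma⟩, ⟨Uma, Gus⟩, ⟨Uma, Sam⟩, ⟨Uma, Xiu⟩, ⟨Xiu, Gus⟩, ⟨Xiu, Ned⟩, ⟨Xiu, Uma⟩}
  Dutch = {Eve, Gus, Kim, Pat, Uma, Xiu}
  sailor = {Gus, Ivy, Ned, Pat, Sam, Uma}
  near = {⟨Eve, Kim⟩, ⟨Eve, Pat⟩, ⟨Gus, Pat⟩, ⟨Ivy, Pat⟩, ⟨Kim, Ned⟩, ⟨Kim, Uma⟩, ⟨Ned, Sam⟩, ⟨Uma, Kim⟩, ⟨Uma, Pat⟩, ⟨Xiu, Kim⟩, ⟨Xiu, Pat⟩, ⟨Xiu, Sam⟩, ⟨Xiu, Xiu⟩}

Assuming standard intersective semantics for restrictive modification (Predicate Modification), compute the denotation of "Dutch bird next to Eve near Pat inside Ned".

⟦next to Eve⟧ = {x : ⟨x, Eve⟩ ∈ ⟦next to⟧} = {Eve, Ivy, Kim, Pat, Uma, Xiu}
⟦near Pat⟧ = {x : ⟨x, Pat⟩ ∈ ⟦near⟧} = {Eve, Gus, Ivy, Uma, Xiu}
⟦inside Ned⟧ = {x : ⟨x, Ned⟩ ∈ ⟦inside⟧} = {Eve, Gus, Kim, Ned, Xiu}
⟦bird⟧ = {Eve, Kim, Uma, Xiu}
… ∩ ⟦next to Eve⟧ = {Eve, Kim, Uma, Xiu} ∩ {Eve, Ivy, Kim, Pat, Uma, Xiu} = {Eve, Kim, Uma, Xiu}
… ∩ ⟦near Pat⟧ = {Eve, Kim, Uma, Xiu} ∩ {Eve, Gus, Ivy, Uma, Xiu} = {Eve, Uma, Xiu}
… ∩ ⟦inside Ned⟧ = {Eve, Uma, Xiu} ∩ {Eve, Gus, Kim, Ned, Xiu} = {Eve, Xiu}
… ∩ ⟦Dutch⟧ = {Eve, Xiu} ∩ {Eve, Gus, Kim, Pat, Uma, Xiu} = {Eve, Xiu}
So ⟦Dutch bird next to Eve near Pat inside Ned⟧ = {Eve, Xiu}.

{Eve, Xiu}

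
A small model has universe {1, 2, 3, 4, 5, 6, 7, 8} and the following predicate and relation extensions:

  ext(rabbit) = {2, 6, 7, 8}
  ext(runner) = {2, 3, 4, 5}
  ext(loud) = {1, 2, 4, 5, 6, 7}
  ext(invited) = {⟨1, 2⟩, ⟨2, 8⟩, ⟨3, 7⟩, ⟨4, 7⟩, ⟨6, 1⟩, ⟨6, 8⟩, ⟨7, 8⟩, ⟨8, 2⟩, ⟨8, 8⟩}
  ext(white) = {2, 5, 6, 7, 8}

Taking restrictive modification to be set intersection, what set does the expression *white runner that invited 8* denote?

⟦that invited 8⟧ = {x : ⟨x, 8⟩ ∈ ⟦invited⟧} = {2, 6, 7, 8}
⟦runner⟧ = {2, 3, 4, 5}
… ∩ ⟦that invited 8⟧ = {2, 3, 4, 5} ∩ {2, 6, 7, 8} = {2}
… ∩ ⟦white⟧ = {2} ∩ {2, 5, 6, 7, 8} = {2}
So ⟦white runner that invited 8⟧ = {2}.

{2}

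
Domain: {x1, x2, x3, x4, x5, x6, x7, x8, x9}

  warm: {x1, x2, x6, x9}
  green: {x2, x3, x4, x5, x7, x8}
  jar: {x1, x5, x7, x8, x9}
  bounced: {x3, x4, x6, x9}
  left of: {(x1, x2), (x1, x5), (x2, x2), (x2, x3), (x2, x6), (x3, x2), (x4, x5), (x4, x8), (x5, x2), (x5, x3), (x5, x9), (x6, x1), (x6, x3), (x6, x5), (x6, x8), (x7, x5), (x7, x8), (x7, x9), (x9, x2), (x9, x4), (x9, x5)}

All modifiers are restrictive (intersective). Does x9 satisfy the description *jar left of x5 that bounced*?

⟦left of x5⟧ = {x : ⟨x, x5⟩ ∈ ⟦left of⟧} = {x1, x4, x6, x7, x9}
⟦that bounced⟧ = ⟦bounced⟧ = {x3, x4, x6, x9}
⟦jar⟧ = {x1, x5, x7, x8, x9}
… ∩ ⟦left of x5⟧ = {x1, x5, x7, x8, x9} ∩ {x1, x4, x6, x7, x9} = {x1, x7, x9}
… ∩ ⟦that bounced⟧ = {x1, x7, x9} ∩ {x3, x4, x6, x9} = {x9}
⟦jar left of x5 that bounced⟧ = {x9}; x9 ∈ this set.

yes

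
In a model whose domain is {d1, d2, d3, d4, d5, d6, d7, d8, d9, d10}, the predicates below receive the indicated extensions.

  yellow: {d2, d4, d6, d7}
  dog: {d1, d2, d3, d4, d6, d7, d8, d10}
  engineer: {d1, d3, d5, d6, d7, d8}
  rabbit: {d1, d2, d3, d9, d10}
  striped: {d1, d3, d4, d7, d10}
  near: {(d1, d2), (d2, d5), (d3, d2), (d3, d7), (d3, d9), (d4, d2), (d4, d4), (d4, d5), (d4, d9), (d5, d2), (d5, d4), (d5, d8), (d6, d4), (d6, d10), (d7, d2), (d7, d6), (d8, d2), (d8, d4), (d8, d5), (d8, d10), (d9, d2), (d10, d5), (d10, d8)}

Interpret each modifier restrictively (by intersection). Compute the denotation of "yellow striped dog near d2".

⟦near d2⟧ = {x : ⟨x, d2⟩ ∈ ⟦near⟧} = {d1, d3, d4, d5, d7, d8, d9}
⟦dog⟧ = {d1, d2, d3, d4, d6, d7, d8, d10}
… ∩ ⟦near d2⟧ = {d1, d2, d3, d4, d6, d7, d8, d10} ∩ {d1, d3, d4, d5, d7, d8, d9} = {d1, d3, d4, d7, d8}
… ∩ ⟦yellow⟧ = {d1, d3, d4, d7, d8} ∩ {d2, d4, d6, d7} = {d4, d7}
… ∩ ⟦striped⟧ = {d4, d7} ∩ {d1, d3, d4, d7, d10} = {d4, d7}
So ⟦yellow striped dog near d2⟧ = {d4, d7}.

{d4, d7}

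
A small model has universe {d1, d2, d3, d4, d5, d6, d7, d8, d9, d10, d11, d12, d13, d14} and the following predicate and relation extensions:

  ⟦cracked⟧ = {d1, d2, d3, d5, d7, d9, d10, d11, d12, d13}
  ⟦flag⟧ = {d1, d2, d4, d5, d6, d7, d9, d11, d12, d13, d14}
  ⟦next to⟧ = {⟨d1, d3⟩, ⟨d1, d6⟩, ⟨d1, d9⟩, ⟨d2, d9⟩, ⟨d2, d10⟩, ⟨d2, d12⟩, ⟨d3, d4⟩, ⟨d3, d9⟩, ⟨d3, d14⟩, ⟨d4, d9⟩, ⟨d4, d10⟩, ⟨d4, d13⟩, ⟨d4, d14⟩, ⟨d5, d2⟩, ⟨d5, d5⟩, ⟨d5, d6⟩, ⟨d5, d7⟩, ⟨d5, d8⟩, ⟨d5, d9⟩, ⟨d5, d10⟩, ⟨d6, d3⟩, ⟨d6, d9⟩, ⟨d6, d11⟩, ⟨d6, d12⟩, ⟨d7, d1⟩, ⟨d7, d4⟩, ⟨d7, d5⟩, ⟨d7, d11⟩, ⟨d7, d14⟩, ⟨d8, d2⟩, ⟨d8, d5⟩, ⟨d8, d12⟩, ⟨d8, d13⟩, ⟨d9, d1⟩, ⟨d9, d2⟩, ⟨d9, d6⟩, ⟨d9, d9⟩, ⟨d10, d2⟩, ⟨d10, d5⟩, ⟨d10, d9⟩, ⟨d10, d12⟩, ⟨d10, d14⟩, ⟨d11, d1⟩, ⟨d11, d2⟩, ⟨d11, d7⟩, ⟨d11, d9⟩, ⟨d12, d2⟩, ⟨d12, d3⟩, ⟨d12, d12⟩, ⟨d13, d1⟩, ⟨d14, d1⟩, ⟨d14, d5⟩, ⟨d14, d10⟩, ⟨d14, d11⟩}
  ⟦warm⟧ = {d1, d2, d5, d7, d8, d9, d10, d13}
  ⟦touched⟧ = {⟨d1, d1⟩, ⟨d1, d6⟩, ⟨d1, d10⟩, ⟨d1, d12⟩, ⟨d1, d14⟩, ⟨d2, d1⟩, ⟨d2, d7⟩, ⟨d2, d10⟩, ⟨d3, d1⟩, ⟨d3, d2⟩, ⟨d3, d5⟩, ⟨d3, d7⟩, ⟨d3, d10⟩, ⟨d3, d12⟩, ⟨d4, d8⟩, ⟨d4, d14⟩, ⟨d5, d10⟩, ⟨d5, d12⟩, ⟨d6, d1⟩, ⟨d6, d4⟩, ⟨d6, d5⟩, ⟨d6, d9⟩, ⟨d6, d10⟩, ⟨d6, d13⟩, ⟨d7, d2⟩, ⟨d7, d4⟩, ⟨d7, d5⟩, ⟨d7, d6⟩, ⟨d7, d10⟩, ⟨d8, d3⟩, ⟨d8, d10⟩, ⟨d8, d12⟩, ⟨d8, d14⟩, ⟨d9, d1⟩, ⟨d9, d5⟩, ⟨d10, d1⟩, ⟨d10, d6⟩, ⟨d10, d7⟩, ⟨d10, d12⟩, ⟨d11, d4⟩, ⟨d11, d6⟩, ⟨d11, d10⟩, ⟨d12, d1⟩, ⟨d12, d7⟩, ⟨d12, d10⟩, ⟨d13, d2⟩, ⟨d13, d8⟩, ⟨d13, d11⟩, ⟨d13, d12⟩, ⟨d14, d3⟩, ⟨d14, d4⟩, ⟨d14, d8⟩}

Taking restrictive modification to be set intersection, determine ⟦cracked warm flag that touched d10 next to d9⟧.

⟦that touched d10⟧ = {x : ⟨x, d10⟩ ∈ ⟦touched⟧} = {d1, d2, d3, d5, d6, d7, d8, d11, d12}
⟦next to d9⟧ = {x : ⟨x, d9⟩ ∈ ⟦next to⟧} = {d1, d2, d3, d4, d5, d6, d9, d10, d11}
⟦flag⟧ = {d1, d2, d4, d5, d6, d7, d9, d11, d12, d13, d14}
… ∩ ⟦that touched d10⟧ = {d1, d2, d4, d5, d6, d7, d9, d11, d12, d13, d14} ∩ {d1, d2, d3, d5, d6, d7, d8, d11, d12} = {d1, d2, d5, d6, d7, d11, d12}
… ∩ ⟦next to d9⟧ = {d1, d2, d5, d6, d7, d11, d12} ∩ {d1, d2, d3, d4, d5, d6, d9, d10, d11} = {d1, d2, d5, d6, d11}
… ∩ ⟦cracked⟧ = {d1, d2, d5, d6, d11} ∩ {d1, d2, d3, d5, d7, d9, d10, d11, d12, d13} = {d1, d2, d5, d11}
… ∩ ⟦warm⟧ = {d1, d2, d5, d11} ∩ {d1, d2, d5, d7, d8, d9, d10, d13} = {d1, d2, d5}
So ⟦cracked warm flag that touched d10 next to d9⟧ = {d1, d2, d5}.

{d1, d2, d5}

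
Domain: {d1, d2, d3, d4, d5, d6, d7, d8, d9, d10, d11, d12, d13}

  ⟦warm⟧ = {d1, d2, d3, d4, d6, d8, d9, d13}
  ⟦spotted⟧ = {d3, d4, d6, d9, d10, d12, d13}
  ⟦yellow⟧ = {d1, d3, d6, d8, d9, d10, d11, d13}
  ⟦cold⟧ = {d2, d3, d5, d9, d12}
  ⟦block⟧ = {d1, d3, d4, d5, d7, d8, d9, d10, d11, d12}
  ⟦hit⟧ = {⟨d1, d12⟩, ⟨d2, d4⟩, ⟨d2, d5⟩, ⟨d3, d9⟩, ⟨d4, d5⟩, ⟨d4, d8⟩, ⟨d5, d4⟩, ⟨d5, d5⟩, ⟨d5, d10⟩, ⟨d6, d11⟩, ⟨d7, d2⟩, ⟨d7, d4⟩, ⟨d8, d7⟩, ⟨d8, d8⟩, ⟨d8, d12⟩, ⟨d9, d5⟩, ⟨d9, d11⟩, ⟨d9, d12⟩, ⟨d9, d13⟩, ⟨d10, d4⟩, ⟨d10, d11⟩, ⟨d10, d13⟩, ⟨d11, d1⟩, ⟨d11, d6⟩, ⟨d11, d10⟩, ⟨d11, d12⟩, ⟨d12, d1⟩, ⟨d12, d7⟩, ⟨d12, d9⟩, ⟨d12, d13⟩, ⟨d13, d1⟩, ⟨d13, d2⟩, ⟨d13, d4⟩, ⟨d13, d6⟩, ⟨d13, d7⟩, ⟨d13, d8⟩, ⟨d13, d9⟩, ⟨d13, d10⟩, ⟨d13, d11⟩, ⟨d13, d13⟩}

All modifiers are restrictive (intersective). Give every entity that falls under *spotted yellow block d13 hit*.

{d9, d10}

⟦d13 hit⟧ = {x : ⟨d13, x⟩ ∈ ⟦hit⟧} = {d1, d2, d4, d6, d7, d8, d9, d10, d11, d13}
⟦block⟧ = {d1, d3, d4, d5, d7, d8, d9, d10, d11, d12}
… ∩ ⟦d13 hit⟧ = {d1, d3, d4, d5, d7, d8, d9, d10, d11, d12} ∩ {d1, d2, d4, d6, d7, d8, d9, d10, d11, d13} = {d1, d4, d7, d8, d9, d10, d11}
… ∩ ⟦spotted⟧ = {d1, d4, d7, d8, d9, d10, d11} ∩ {d3, d4, d6, d9, d10, d12, d13} = {d4, d9, d10}
… ∩ ⟦yellow⟧ = {d4, d9, d10} ∩ {d1, d3, d6, d8, d9, d10, d11, d13} = {d9, d10}
So ⟦spotted yellow block d13 hit⟧ = {d9, d10}.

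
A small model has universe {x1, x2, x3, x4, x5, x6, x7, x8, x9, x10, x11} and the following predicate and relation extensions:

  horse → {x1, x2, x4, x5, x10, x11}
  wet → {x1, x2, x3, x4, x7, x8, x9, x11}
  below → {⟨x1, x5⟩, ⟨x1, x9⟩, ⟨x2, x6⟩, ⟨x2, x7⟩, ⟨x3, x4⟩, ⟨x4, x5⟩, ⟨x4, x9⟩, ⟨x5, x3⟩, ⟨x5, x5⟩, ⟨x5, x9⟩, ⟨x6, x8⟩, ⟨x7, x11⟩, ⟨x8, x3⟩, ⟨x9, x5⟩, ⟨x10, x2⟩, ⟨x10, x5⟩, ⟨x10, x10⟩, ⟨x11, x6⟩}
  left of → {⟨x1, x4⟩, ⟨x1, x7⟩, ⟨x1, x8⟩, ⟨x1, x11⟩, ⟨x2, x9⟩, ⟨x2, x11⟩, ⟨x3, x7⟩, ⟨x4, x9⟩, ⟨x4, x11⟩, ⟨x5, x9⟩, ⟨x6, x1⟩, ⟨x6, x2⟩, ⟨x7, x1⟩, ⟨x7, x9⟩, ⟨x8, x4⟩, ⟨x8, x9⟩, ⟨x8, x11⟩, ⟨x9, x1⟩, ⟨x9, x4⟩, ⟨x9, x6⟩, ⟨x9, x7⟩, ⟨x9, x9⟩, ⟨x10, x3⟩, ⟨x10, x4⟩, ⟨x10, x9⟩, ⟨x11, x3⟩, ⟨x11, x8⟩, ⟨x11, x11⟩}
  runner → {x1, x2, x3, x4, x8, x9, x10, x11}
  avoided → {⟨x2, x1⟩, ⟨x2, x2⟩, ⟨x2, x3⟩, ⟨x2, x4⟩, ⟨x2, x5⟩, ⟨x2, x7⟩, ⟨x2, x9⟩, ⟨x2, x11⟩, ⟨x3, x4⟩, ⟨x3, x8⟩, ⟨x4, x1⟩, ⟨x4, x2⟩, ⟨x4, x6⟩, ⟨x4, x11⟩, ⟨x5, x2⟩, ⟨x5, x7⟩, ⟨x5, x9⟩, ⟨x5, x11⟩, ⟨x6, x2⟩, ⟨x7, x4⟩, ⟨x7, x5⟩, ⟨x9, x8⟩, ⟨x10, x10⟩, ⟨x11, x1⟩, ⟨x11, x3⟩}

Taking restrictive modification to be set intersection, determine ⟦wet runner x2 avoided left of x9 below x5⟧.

{x4, x9}

⟦x2 avoided⟧ = {x : ⟨x2, x⟩ ∈ ⟦avoided⟧} = {x1, x2, x3, x4, x5, x7, x9, x11}
⟦left of x9⟧ = {x : ⟨x, x9⟩ ∈ ⟦left of⟧} = {x2, x4, x5, x7, x8, x9, x10}
⟦below x5⟧ = {x : ⟨x, x5⟩ ∈ ⟦below⟧} = {x1, x4, x5, x9, x10}
⟦runner⟧ = {x1, x2, x3, x4, x8, x9, x10, x11}
… ∩ ⟦x2 avoided⟧ = {x1, x2, x3, x4, x8, x9, x10, x11} ∩ {x1, x2, x3, x4, x5, x7, x9, x11} = {x1, x2, x3, x4, x9, x11}
… ∩ ⟦left of x9⟧ = {x1, x2, x3, x4, x9, x11} ∩ {x2, x4, x5, x7, x8, x9, x10} = {x2, x4, x9}
… ∩ ⟦below x5⟧ = {x2, x4, x9} ∩ {x1, x4, x5, x9, x10} = {x4, x9}
… ∩ ⟦wet⟧ = {x4, x9} ∩ {x1, x2, x3, x4, x7, x8, x9, x11} = {x4, x9}
So ⟦wet runner x2 avoided left of x9 below x5⟧ = {x4, x9}.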